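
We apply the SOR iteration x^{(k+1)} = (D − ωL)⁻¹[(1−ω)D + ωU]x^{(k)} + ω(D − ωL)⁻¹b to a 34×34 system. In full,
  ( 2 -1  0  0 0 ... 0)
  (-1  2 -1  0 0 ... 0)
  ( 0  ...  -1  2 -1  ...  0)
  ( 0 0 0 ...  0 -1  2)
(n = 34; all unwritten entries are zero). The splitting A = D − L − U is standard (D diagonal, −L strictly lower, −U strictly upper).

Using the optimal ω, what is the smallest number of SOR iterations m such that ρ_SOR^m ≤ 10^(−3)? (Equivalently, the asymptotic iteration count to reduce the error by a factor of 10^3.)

½·tridiag(1,0,1) at n=34: λ_k = cos(kπ/35); max |λ| at k=1 ⇒ ρ_J = cos(π/35) ≈ 0.9959743.
1 − cos²(π/35) = sin²(π/35) ⇒ √(1−ρ_J²) = sin(π/35) = 0.0896393.
[ω*] 2 ÷ (1 + 0.0896393) = 2 ÷ 1.0896393 = 1.8354698.
ρ(B_{ω*}) = ω*−1 = 0.8354698
m ≥ 3·ln10 / (−ln 0.8354698) = 38.427; smallest integer m = 39.

m = 39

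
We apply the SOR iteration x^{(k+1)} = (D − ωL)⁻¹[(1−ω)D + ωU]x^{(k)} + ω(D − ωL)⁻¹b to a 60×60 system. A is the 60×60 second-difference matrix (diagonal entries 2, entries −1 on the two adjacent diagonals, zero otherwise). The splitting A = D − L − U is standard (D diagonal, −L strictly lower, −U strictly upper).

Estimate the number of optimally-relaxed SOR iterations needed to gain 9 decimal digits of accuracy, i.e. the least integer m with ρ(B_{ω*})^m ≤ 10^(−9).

m = 202

B_J for the 60×60 system has eigenvalues cos(kπ/61); ρ_J = cos(π/61) = 0.9986741.
1 − cos²(π/61) = sin²(π/61) ⇒ √(1−ρ_J²) = sin(π/61) = 0.0514788.
Young: ω* = 2/(1+√(1−ρ_J²)) = 2/(1+0.0514788) = 2/1.0514788 = 1.9020830.
ρ_SOR = ω* − 1 ≈ 0.9020830.
ρ_SOR^m ≤ 10^(−9) ⇔ m ≥ 9·ln10/(−ln 0.9020830) = 20.7233/0.103049 = 201.101; m = ⌈201.101⌉ = 202.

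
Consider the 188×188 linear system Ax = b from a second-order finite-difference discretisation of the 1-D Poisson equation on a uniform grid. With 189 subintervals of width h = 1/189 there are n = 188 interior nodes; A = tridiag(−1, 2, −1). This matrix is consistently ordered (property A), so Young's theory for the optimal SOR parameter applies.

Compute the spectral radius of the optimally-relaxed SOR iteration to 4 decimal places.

ρ_SOR = 0.9673

ρ_J = max_k |cos(kπ/189)| = cos(π/189) = 0.9999
√(1−ρ_J²) simplifies to sin(π/189) = 0.01662.
ω* = 2/(1 + 0.01662) = 2/1.01662 = 1.9673.
Hence ρ(B_{ω*}) = 1.9673 − 1 = 0.9673.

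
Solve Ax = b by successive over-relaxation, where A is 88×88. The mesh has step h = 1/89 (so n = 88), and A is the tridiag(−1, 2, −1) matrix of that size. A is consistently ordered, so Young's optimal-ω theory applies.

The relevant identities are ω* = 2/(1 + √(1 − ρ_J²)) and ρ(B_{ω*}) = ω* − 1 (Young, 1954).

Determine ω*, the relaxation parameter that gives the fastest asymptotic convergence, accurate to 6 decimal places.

ω* = 1.931823

[ρ_J] n=88: ρ(B_J) = cos(π/(n+1)) = cos(π/89) = 0.999377.
√(1−ρ_J²) = |sin(π/89)| = 0.0352915
ω* = 2/(1 + 0.0352915) = 2/1.0352915 = 1.931823.
[ρ_SOR] ω* − 1 = 0.931823.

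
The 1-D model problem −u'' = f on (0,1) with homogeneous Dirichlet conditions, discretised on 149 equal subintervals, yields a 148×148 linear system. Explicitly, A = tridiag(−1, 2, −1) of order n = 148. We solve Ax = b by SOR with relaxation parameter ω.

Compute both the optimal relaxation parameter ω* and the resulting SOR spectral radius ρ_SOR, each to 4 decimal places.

spectrum of D⁻¹(L+U) = {cos(kπ/149) : 1≤k≤148}; ρ_J = cos(π/149) = 0.9998.
√(1−ρ_J²) = |sin(π/149)| = 0.02108
ω* = 2/(1+0.02108) = 1.9587
ρ_SOR = ω* − 1 = 1.9587 − 1 = 0.9587.

ω* = 1.9587, ρ_SOR = 0.9587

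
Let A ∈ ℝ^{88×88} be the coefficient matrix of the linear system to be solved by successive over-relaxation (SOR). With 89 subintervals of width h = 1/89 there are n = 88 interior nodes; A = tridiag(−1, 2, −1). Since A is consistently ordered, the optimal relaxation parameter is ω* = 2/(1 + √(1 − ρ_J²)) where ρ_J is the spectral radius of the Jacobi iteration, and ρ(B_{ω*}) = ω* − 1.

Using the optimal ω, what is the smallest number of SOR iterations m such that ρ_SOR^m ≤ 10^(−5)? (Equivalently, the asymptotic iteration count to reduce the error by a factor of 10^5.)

n=88: λ(B_J) = 1 − λ(A)/2 = cos(kπ/89); k=1 gives ρ_J = 0.9993771.
√(1−ρ_J²) simplifies to sin(π/89) = 0.0352915.
ω* = 2/(1+0.0352915) = 1.9318231
[ρ_SOR] ω* − 1 = 0.9318231.
Need (0.9318231)^m ≤ 10^(−5): m ≥ 5·ln10/|ln 0.9318231| = 11.5129/0.0706123 = 163.044 ⇒ m = 164.

m = 164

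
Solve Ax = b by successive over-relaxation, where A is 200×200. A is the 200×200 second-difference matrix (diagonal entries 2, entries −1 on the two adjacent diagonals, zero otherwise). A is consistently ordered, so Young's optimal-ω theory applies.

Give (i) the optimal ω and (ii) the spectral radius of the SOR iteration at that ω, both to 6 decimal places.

B_J for the 200×200 system has eigenvalues cos(kπ/201); ρ_J = cos(π/201) = 0.999878.
√(1 − cos²(π/201)) = sin(π/201) ≈ 0.0156292.
So ω* = 2/1.0156292 = 1.969223 (Young).
At ω = 1.969223 every |λ(B_ω)| = ω−1, so ρ_SOR = 0.969223.

ω* = 1.969223, ρ_SOR = 0.969223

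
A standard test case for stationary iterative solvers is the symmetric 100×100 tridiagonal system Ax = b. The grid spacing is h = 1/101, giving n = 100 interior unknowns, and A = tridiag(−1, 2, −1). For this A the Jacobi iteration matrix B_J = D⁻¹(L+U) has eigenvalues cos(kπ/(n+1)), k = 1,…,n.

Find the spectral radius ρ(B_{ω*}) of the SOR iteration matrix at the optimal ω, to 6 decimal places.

ρ_J = max_k |cos(kπ/101)| = cos(π/101) = 0.999516
√(1−ρ_J²) simplifies to sin(π/101) = 0.0310999.
Young: ω* = 2/(1+√(1−ρ_J²)) = 2/(1+0.0310999) = 2/1.0310999 = 1.939676.
Hence ρ(B_{ω*}) = 1.939676 − 1 = 0.939676.

ρ_SOR = 0.939676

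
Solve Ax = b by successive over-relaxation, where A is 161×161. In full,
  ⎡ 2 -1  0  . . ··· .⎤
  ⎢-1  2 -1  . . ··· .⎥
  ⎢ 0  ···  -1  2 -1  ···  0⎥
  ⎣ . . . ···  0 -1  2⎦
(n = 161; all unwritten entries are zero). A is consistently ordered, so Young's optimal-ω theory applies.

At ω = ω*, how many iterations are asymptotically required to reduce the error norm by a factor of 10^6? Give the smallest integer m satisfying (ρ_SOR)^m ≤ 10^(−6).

m = 357

B_J for the 161×161 system has eigenvalues cos(kπ/162); ρ_J = cos(π/162) = 0.9998120.
√(1−ρ_J²) = |sin(π/162)| = 0.0193913
Young: ω* = 2/(1+√(1−ρ_J²)) = 2/(1+0.0193913) = 2/1.0193913 = 1.9619551.
and ρ(B_{ω*}) = 1.9619551 − 1 = 0.9619551.
ρ_SOR^m ≤ 10^(−6) ⇔ m ≥ 6·ln10/(−ln 0.9619551) = 13.8155/0.0387875 = 356.184; m = ⌈356.184⌉ = 357.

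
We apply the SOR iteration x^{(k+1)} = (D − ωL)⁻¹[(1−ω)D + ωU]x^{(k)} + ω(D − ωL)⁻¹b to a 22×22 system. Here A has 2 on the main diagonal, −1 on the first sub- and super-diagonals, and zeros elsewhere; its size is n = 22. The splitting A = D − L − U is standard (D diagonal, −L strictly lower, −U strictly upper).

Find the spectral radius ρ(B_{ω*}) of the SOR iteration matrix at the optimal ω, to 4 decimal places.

ρ_SOR = 0.7603

[ρ_J] n=22: ρ(B_J) = cos(π/(n+1)) = cos(π/23) = 0.9907.
1 − cos²(π/23) = sin²(π/23) ⇒ √(1−ρ_J²) = sin(π/23) = 0.13617.
Young: ω* = 2/(1+√(1−ρ_J²)) = 2/(1+0.13617) = 2/1.13617 = 1.7603.
Hence ρ(B_{ω*}) = 1.7603 − 1 = 0.7603.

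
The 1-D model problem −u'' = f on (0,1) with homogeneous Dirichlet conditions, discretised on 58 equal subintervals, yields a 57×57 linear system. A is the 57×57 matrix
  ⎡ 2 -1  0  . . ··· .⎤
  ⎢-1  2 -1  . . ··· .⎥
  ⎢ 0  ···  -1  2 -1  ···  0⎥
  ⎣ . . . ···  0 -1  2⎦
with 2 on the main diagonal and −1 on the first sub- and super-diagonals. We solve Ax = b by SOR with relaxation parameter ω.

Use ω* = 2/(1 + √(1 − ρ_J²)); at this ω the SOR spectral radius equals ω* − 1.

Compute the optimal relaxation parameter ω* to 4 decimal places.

ω* = 1.8973

½·tridiag(1,0,1) at n=57: λ_k = cos(kπ/58); max |λ| at k=1 ⇒ ρ_J = cos(π/58) ≈ 0.9985.
1 − cos²(π/58) = sin²(π/58) ⇒ √(1−ρ_J²) = sin(π/58) = 0.05414.
Then 2/(1+√(1−ρ_J²)) = 2/(1+0.05414); ω* = 2/1.05414 = 1.8973.
Hence ρ(B_{ω*}) = 1.8973 − 1 = 0.8973.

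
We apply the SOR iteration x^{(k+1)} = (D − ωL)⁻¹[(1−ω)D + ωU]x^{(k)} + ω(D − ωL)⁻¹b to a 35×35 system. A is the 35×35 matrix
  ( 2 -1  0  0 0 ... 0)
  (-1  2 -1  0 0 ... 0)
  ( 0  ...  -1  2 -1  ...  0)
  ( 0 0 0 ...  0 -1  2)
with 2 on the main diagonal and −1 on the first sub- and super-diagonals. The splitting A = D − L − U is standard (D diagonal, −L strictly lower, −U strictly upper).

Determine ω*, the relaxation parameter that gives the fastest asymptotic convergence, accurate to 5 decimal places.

ω* = 1.83966

B_J for the 35×35 system has eigenvalues cos(kπ/36); ρ_J = cos(π/36) = 0.99619.
√(1−ρ_J²) = |sin(π/36)| = 0.087156
ω* = 2 / (1 + 0.087156) = 2 / 1.087156 ≈ 1.83966.
[ρ_SOR] ω* − 1 = 0.83966.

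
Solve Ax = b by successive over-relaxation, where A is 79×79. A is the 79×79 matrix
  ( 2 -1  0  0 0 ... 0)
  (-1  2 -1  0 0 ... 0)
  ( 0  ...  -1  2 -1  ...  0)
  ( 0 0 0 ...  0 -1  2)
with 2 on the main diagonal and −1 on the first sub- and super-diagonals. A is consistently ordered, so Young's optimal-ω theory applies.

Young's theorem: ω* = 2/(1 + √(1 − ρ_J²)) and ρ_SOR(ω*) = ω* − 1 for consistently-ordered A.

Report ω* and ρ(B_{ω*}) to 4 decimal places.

ρ_J = max_k |cos(kπ/80)| = cos(π/80) = 0.9992
√(1−ρ_J²) = |sin(π/80)| = 0.03926
[ω*] 2 ÷ (1 + 0.03926) = 2 ÷ 1.03926 = 1.9244.
Hence ρ(B_{ω*}) = 1.9244 − 1 = 0.9244.

ω* = 1.9244, ρ_SOR = 0.9244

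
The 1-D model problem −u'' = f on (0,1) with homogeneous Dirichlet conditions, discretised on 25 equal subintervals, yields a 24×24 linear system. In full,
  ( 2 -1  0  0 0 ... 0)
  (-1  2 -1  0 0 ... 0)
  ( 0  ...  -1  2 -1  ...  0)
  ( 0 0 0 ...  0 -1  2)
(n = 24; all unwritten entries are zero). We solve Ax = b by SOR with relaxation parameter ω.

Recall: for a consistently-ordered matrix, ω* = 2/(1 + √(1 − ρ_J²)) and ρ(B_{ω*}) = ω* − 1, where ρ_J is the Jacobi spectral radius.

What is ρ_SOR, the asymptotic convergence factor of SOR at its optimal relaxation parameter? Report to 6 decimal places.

ρ_SOR = 0.777251

spectrum of D⁻¹(L+U) = {cos(kπ/25) : 1≤k≤24}; ρ_J = cos(π/25) = 0.992115.
√(1 − cos²(π/25)) = sin(π/25) ≈ 0.1253332.
So ω* = 2/1.1253332 = 1.777251 (Young).
Hence ρ(B_{ω*}) = 1.777251 − 1 = 0.777251.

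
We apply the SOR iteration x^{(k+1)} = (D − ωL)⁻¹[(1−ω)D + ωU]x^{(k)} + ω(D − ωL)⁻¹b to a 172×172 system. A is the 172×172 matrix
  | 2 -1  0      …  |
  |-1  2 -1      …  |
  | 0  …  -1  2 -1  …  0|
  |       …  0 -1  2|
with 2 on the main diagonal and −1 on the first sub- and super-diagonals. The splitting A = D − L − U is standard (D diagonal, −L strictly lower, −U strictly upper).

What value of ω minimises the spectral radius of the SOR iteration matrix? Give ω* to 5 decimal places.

ω* = 1.96433

With n=172, ρ(Jacobi) = cos(π/173) = 0.99984.
√(1 − cos²(π/173)) = sin(π/173) ≈ 0.018158.
ω* = 2 / (1 + 0.018158) = 2 / 1.018158 ≈ 1.96433.
At ω = 1.96433 every |λ(B_ω)| = ω−1, so ρ_SOR = 0.96433.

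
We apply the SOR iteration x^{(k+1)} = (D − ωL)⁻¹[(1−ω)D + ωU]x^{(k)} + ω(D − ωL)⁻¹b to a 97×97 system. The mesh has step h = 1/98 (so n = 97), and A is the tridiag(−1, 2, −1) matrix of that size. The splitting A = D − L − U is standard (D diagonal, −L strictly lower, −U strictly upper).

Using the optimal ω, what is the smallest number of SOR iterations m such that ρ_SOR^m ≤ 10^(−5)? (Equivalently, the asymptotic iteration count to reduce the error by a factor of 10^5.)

With n=97, ρ(Jacobi) = cos(π/98) = 0.9994862.
√(1−ρ_J²) simplifies to sin(π/98) = 0.0320516.
[ω*] 2 ÷ (1 + 0.0320516) = 2 ÷ 1.0320516 = 1.9378876.
At ω = 1.9378876 every |λ(B_ω)| = ω−1, so ρ_SOR = 0.9378876.
(0.9378876)^m ≤ 10^{−5}  ⇒  m·ln(0.9378876) ≤ −5·ln10  ⇒  m ≥ 179.538  ⇒  m = 180

m = 180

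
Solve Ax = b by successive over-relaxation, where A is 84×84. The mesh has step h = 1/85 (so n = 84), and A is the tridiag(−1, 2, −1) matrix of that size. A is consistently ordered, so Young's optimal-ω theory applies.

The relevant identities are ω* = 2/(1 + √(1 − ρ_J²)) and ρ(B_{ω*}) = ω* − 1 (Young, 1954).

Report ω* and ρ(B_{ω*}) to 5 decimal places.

ρ_J = max_k |cos(kπ/85)| = cos(π/85) = 0.99932
√(1−ρ_J²) simplifies to sin(π/85) = 0.036951.
Young: ω* = 2/(1+√(1−ρ_J²)) = 2/(1+0.036951) = 2/1.036951 = 1.92873.
and ρ(B_{ω*}) = 1.92873 − 1 = 0.92873.

ω* = 1.92873, ρ_SOR = 0.92873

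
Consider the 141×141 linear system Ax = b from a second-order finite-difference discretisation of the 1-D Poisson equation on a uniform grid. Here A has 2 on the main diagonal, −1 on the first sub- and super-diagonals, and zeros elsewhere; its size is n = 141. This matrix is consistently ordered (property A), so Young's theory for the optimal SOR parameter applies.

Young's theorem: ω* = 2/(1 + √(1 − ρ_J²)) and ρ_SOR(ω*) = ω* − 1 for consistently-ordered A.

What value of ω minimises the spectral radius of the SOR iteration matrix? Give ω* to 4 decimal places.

With n=141, ρ(Jacobi) = cos(π/142) = 0.9998.
√(1−ρ_J²) = |sin(π/142)| = 0.02212
Young: ω* = 2/(1+√(1−ρ_J²)) = 2/(1+0.02212) = 2/1.02212 = 1.9567.
ρ_SOR = ω* − 1 ≈ 0.9567.

ω* = 1.9567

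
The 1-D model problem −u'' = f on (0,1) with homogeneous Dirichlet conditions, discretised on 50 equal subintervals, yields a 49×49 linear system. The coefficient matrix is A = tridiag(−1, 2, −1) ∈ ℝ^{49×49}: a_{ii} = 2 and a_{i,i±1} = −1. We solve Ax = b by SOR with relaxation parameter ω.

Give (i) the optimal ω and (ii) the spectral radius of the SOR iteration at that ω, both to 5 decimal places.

ω* = 1.88184, ρ_SOR = 0.88184

[ρ_J] n=49: ρ(B_J) = cos(π/(n+1)) = cos(π/50) = 0.99803.
√(1 − cos²(π/50)) = sin(π/50) ≈ 0.062791.
ω* = 2 / (1 + 0.062791) = 2 / 1.062791 ≈ 1.88184.
ρ_SOR = ω* − 1 = 1.88184 − 1 = 0.88184.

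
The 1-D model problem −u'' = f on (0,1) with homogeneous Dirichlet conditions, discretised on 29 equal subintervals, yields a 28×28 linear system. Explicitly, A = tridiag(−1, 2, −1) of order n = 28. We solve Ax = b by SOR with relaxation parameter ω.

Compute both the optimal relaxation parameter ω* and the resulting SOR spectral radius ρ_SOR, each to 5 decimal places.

½·tridiag(1,0,1) at n=28: λ_k = cos(kπ/29); max |λ| at k=1 ⇒ ρ_J = cos(π/29) ≈ 0.99414.
1 − cos²(π/29) = sin²(π/29) ⇒ √(1−ρ_J²) = sin(π/29) = 0.108119.
Young: ω* = 2/(1+√(1−ρ_J²)) = 2/(1+0.108119) = 2/1.108119 = 1.80486.
At ω = 1.80486 every |λ(B_ω)| = ω−1, so ρ_SOR = 0.80486.

ω* = 1.80486, ρ_SOR = 0.80486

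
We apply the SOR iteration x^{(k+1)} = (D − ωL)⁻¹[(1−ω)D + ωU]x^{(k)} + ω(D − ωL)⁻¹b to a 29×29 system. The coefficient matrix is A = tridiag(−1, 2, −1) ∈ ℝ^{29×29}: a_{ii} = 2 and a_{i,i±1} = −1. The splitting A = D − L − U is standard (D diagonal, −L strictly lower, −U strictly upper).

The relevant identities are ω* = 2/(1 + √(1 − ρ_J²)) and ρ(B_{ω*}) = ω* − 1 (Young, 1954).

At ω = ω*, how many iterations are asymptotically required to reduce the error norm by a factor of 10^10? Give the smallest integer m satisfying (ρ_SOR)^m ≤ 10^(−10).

ρ_J = max_k |cos(kπ/30)| = cos(π/30) = 0.9945219
√(1−ρ_J²) simplifies to sin(π/30) = 0.1045285.
ω* = 2/(1 + 0.1045285) = 2/1.1045285 = 1.8107274.
ρ_SOR = ω* − 1 = 1.8107274 − 1 = 0.8107274.
ρ_SOR^m ≤ 10^(−10) ⇔ m ≥ 10·ln10/(−ln 0.8107274) = 23.0259/0.209823 = 109.740; m = ⌈109.740⌉ = 110.

m = 110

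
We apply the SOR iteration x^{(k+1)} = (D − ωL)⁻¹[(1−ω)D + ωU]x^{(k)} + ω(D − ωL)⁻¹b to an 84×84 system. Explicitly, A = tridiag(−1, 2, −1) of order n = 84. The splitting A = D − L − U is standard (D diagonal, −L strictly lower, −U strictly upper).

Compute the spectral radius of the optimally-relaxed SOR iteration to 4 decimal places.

With n=84, ρ(Jacobi) = cos(π/85) = 0.9993.
√(1−ρ_J²) = |sin(π/85)| = 0.03695
ω* = 2/(1+0.03695) = 1.9287
ρ_SOR = ω* − 1 ≈ 0.9287.

ρ_SOR = 0.9287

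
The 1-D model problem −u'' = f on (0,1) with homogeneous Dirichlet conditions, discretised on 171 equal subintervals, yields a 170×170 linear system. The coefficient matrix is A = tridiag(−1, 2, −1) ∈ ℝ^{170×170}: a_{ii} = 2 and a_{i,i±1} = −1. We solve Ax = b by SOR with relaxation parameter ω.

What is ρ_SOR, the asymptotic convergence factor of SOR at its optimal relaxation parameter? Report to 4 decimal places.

spectrum of D⁻¹(L+U) = {cos(kπ/171) : 1≤k≤170}; ρ_J = cos(π/171) = 0.9998.
√(1 − cos²(π/171)) = sin(π/171) ≈ 0.01837.
Young: ω* = 2/(1+√(1−ρ_J²)) = 2/(1+0.01837) = 2/1.01837 = 1.9639.
ρ_SOR = ω* − 1 = 1.9639 − 1 = 0.9639.

ρ_SOR = 0.9639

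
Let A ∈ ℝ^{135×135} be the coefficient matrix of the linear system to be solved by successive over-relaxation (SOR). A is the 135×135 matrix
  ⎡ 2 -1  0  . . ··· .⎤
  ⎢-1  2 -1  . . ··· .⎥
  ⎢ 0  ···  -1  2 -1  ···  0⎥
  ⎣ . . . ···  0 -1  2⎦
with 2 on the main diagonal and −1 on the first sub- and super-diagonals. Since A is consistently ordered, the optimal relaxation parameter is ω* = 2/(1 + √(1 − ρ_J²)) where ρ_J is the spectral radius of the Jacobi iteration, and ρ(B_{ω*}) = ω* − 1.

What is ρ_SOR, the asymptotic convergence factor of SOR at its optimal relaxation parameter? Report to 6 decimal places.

ρ_SOR = 0.954847

spectrum of D⁻¹(L+U) = {cos(kπ/136) : 1≤k≤135}; ρ_J = cos(π/136) = 0.999733.
√(1−ρ_J²) simplifies to sin(π/136) = 0.0230979.
Young: ω* = 2/(1+√(1−ρ_J²)) = 2/(1+0.0230979) = 2/1.0230979 = 1.954847.
Hence ρ(B_{ω*}) = 1.954847 − 1 = 0.954847.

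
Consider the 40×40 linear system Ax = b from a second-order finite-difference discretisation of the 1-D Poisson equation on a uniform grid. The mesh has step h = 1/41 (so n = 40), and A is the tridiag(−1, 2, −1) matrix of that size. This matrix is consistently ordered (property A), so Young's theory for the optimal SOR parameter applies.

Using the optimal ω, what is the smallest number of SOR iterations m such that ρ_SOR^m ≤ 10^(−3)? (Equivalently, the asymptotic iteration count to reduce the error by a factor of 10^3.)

spectrum of D⁻¹(L+U) = {cos(kπ/41) : 1≤k≤40}; ρ_J = cos(π/41) = 0.9970658.
√(1 − cos²(π/41)) = sin(π/41) ≈ 0.0765493.
ω* = 2/(1+0.0765493) = 1.8577877
ρ_SOR = ω* − 1 ≈ 0.8577877.
Need (0.8577877)^m ≤ 10^(−3): m ≥ 3·ln10/|ln 0.8577877| = 6.90776/0.153399 = 45.031 ⇒ m = 46.

m = 46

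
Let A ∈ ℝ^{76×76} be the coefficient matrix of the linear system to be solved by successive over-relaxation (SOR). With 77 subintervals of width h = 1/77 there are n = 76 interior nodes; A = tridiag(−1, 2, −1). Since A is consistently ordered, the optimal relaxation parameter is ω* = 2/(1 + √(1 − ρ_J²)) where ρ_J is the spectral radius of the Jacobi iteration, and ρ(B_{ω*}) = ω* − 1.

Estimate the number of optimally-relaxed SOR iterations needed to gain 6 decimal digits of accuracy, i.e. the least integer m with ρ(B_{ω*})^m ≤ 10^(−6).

[ρ_J] n=76: ρ(B_J) = cos(π/(n+1)) = cos(π/77) = 0.9991678.
√(1−ρ_J²) simplifies to sin(π/77) = 0.0407886.
So ω* = 2/1.0407886 = 1.9216198 (Young).
and ρ(B_{ω*}) = 1.9216198 − 1 = 0.9216198.
m ≥ 6·ln10 / (−ln 0.9216198) = 169.261; smallest integer m = 170.

m = 170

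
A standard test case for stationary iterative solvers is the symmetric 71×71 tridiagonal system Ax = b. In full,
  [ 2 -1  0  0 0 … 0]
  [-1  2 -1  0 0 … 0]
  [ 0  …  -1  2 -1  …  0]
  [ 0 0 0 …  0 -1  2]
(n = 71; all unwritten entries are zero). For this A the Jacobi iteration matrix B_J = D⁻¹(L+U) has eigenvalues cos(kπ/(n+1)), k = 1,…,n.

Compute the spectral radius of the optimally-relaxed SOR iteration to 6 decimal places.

ρ_SOR = 0.916407

[ρ_J] n=71: ρ(B_J) = cos(π/(n+1)) = cos(π/72) = 0.999048.
root = sin(π/72) = 0.0436194  (since 1−cos² = sin²).
ω* = 2 / (1 + 0.0436194) = 2 / 1.0436194 ≈ 1.916407.
and ρ(B_{ω*}) = 1.916407 − 1 = 0.916407.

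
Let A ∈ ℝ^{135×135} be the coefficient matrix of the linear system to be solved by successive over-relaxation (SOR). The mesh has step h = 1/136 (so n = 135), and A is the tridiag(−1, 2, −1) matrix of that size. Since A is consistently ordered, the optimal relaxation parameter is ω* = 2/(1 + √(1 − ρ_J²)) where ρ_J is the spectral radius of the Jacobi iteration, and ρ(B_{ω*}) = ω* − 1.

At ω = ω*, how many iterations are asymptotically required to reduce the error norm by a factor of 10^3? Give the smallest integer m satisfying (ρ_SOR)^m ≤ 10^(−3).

[ρ_J] n=135: ρ(B_J) = cos(π/(n+1)) = cos(π/136) = 0.9997332.
√(1 − cos²(π/136)) = sin(π/136) ≈ 0.0230979.
Then 2/(1+√(1−ρ_J²)) = 2/(1+0.0230979); ω* = 2/1.0230979 = 1.9548471.
At ω = 1.9548471 every |λ(B_ω)| = ω−1, so ρ_SOR = 0.9548471.
m ≥ 3·ln10 / (−ln 0.9548471) = 149.505; smallest integer m = 150.

m = 150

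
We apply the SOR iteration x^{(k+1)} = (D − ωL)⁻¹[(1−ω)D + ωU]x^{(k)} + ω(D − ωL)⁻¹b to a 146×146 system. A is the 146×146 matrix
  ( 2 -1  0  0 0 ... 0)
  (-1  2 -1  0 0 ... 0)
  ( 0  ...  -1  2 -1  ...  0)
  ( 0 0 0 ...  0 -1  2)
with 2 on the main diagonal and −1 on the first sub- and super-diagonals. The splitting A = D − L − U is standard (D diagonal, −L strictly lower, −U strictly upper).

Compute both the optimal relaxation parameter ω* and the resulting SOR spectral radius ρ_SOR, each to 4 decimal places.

spectrum of D⁻¹(L+U) = {cos(kπ/147) : 1≤k≤146}; ρ_J = cos(π/147) = 0.9998.
√(1 − cos²(π/147)) = sin(π/147) ≈ 0.02137.
[ω*] 2 ÷ (1 + 0.02137) = 2 ÷ 1.02137 = 1.9582.
[ρ_SOR] ω* − 1 = 0.9582.

ω* = 1.9582, ρ_SOR = 0.9582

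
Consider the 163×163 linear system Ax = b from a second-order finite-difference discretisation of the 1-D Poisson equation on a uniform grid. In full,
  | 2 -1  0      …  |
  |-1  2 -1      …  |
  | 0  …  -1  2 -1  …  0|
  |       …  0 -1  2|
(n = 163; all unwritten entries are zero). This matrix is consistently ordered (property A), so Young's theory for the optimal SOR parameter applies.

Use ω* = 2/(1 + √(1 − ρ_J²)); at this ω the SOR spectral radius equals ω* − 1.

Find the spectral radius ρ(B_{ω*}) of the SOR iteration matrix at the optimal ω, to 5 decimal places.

n=163: λ(B_J) = 1 − λ(A)/2 = cos(kπ/164); k=1 gives ρ_J = 0.99982.
root = sin(π/164) = 0.019155  (since 1−cos² = sin²).
Then 2/(1+√(1−ρ_J²)) = 2/(1+0.019155); ω* = 2/1.019155 = 1.96241.
[ρ_SOR] ω* − 1 = 0.96241.

ρ_SOR = 0.96241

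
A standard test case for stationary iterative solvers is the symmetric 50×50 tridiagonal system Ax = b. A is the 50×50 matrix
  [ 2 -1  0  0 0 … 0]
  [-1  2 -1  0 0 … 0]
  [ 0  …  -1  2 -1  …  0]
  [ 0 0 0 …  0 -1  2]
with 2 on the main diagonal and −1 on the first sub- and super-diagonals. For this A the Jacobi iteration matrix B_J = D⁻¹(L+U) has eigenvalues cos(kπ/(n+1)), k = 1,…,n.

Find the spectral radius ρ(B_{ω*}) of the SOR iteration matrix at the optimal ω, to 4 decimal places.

ρ_J = max_k |cos(kπ/51)| = cos(π/51) = 0.9981
1 − cos²(π/51) = sin²(π/51) ⇒ √(1−ρ_J²) = sin(π/51) = 0.06156.
ω* = 2/(1 + 0.06156) = 2/1.06156 = 1.8840.
[ρ_SOR] ω* − 1 = 0.8840.

ρ_SOR = 0.8840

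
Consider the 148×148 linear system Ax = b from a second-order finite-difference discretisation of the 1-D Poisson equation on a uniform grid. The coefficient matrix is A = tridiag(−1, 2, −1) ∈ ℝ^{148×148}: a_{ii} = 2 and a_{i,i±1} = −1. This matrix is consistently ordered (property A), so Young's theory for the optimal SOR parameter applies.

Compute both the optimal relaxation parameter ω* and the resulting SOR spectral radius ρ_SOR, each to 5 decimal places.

B_J for the 148×148 system has eigenvalues cos(kπ/149); ρ_J = cos(π/149) = 0.99978.
root = sin(π/149) = 0.021083  (since 1−cos² = sin²).
Young: ω* = 2/(1+√(1−ρ_J²)) = 2/(1+0.021083) = 2/1.021083 = 1.95870.
ρ(B_{ω*}) = ω*−1 = 0.95870

ω* = 1.95870, ρ_SOR = 0.95870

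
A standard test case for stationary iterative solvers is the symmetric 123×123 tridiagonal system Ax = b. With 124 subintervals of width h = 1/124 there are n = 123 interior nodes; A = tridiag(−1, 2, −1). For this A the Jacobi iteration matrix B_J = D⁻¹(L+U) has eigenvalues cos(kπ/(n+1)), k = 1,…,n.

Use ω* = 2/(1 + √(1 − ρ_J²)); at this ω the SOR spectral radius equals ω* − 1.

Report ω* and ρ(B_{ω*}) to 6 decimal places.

With n=123, ρ(Jacobi) = cos(π/124) = 0.999679.
√(1 − cos²(π/124)) = sin(π/124) ≈ 0.0253327.
[ω*] 2 ÷ (1 + 0.0253327) = 2 ÷ 1.0253327 = 1.950586.
Hence ρ(B_{ω*}) = 1.950586 − 1 = 0.950586.

ω* = 1.950586, ρ_SOR = 0.950586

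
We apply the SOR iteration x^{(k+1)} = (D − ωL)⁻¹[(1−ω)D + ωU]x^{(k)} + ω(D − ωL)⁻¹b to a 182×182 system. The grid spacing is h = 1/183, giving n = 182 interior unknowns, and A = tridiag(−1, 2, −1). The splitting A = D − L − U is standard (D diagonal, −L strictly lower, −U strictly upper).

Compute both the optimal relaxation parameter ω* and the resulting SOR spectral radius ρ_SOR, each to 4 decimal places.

ω* = 1.9662, ρ_SOR = 0.9662

n=182: λ(B_J) = 1 − λ(A)/2 = cos(kπ/183); k=1 gives ρ_J = 0.9999.
√(1−ρ_J²) simplifies to sin(π/183) = 0.01717.
ω* = 2/(1 + 0.01717) = 2/1.01717 = 1.9662.
Hence ρ(B_{ω*}) = 1.9662 − 1 = 0.9662.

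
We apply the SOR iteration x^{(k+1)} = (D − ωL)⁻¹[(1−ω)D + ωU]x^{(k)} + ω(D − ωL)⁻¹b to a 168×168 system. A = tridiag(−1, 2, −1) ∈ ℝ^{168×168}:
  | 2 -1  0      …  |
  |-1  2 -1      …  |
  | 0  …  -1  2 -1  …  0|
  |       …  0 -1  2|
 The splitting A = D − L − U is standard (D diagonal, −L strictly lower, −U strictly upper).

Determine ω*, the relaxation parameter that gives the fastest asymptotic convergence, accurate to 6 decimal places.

ρ_J = max_k |cos(kπ/169)| = cos(π/169) = 0.999827
√(1−ρ_J²) simplifies to sin(π/169) = 0.0185882.
[ω*] 2 ÷ (1 + 0.0185882) = 2 ÷ 1.0185882 = 1.963502.
and ρ(B_{ω*}) = 1.963502 − 1 = 0.963502.

ω* = 1.963502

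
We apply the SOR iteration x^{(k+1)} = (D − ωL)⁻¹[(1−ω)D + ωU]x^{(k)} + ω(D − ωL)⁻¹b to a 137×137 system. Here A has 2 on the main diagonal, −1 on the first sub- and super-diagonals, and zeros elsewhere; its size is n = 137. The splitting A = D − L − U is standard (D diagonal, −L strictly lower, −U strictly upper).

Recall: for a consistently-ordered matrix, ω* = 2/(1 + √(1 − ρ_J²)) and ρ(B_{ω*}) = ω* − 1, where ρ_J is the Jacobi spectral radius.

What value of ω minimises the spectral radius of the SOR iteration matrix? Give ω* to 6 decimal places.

ω* = 1.955487

ρ_J = max_k |cos(kπ/138)| = cos(π/138) = 0.999741
√(1−ρ_J²) = |sin(π/138)| = 0.0227632
Young: ω* = 2/(1+√(1−ρ_J²)) = 2/(1+0.0227632) = 2/1.0227632 = 1.955487.
ρ_SOR = ω* − 1 = 1.955487 − 1 = 0.955487.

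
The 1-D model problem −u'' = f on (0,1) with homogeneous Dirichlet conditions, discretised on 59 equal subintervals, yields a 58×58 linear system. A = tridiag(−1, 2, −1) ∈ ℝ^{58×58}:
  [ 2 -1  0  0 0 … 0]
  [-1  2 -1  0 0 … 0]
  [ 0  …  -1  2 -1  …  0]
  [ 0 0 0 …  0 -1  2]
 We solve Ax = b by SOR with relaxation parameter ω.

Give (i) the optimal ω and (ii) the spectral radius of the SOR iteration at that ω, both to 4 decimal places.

ω* = 1.8989, ρ_SOR = 0.8989

½·tridiag(1,0,1) at n=58: λ_k = cos(kπ/59); max |λ| at k=1 ⇒ ρ_J = cos(π/59) ≈ 0.9986.
√(1−ρ_J²) simplifies to sin(π/59) = 0.05322.
So ω* = 2/1.05322 = 1.8989 (Young).
and ρ(B_{ω*}) = 1.8989 − 1 = 0.8989.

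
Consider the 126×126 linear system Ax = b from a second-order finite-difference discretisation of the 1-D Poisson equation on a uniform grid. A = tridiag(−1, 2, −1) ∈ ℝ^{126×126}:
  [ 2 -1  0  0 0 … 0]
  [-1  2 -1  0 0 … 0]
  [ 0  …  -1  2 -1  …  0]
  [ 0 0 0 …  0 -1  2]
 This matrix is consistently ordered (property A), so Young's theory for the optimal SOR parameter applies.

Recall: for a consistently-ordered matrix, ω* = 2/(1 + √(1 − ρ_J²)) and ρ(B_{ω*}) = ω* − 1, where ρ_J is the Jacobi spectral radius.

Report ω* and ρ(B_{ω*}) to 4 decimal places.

B_J for the 126×126 system has eigenvalues cos(kπ/127); ρ_J = cos(π/127) = 0.9997.
√(1−ρ_J²) simplifies to sin(π/127) = 0.02473.
ω* = 2 / (1 + 0.02473) = 2 / 1.02473 ≈ 1.9517.
ρ(B_{ω*}) = ω*−1 = 0.9517

ω* = 1.9517, ρ_SOR = 0.9517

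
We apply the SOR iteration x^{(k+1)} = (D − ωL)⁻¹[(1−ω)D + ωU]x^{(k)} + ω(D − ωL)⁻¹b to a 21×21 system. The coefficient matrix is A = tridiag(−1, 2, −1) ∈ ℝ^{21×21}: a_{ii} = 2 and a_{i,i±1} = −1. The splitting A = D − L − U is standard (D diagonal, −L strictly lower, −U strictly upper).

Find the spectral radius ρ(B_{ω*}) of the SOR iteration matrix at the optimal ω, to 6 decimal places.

ρ_SOR = 0.750831

With n=21, ρ(Jacobi) = cos(π/22) = 0.989821.
root = sin(π/22) = 0.1423148  (since 1−cos² = sin²).
[ω*] 2 ÷ (1 + 0.1423148) = 2 ÷ 1.1423148 = 1.750831.
Hence ρ(B_{ω*}) = 1.750831 − 1 = 0.750831.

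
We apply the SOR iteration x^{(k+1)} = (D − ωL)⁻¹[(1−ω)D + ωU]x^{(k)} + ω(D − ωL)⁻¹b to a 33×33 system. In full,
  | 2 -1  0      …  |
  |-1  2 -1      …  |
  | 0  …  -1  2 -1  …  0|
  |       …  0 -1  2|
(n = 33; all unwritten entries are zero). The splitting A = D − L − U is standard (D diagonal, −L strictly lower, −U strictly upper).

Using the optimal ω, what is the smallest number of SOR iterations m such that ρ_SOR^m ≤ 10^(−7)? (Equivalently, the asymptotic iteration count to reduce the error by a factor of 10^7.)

m = 88

B_J for the 33×33 system has eigenvalues cos(kπ/34); ρ_J = cos(π/34) = 0.9957342.
1 − cos²(π/34) = sin²(π/34) ⇒ √(1−ρ_J²) = sin(π/34) = 0.0922684.
So ω* = 2/1.0922684 = 1.8310518 (Young).
ρ_SOR = ω* − 1 = 1.8310518 − 1 = 0.8310518.
ρ_SOR^m ≤ 10^(−7) ⇔ m ≥ 7·ln10/(−ln 0.8310518) = 16.1181/0.185063 = 87.095; m = ⌈87.095⌉ = 88.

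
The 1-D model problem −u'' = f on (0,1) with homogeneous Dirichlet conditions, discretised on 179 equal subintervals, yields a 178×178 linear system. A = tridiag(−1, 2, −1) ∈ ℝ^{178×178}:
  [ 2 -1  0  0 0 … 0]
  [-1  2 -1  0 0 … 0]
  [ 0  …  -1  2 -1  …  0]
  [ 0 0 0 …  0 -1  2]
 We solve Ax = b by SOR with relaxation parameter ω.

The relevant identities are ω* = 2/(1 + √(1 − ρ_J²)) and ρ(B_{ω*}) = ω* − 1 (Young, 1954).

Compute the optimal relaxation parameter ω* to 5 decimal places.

spectrum of D⁻¹(L+U) = {cos(kπ/179) : 1≤k≤178}; ρ_J = cos(π/179) = 0.99985.
√(1−ρ_J²) simplifies to sin(π/179) = 0.017550.
ω* = 2/(1+0.017550) = 1.96551
[ρ_SOR] ω* − 1 = 0.96551.

ω* = 1.96551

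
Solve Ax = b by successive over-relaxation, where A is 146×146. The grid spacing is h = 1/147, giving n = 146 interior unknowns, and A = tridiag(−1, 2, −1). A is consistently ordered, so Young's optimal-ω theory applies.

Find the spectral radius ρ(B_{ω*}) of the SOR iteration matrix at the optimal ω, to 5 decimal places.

½·tridiag(1,0,1) at n=146: λ_k = cos(kπ/147); max |λ| at k=1 ⇒ ρ_J = cos(π/147) ≈ 0.99977.
√(1−ρ_J²) simplifies to sin(π/147) = 0.021370.
ω* = 2/(1 + 0.021370) = 2/1.021370 = 1.95815.
ρ_SOR = ω* − 1 = 1.95815 − 1 = 0.95815.

ρ_SOR = 0.95815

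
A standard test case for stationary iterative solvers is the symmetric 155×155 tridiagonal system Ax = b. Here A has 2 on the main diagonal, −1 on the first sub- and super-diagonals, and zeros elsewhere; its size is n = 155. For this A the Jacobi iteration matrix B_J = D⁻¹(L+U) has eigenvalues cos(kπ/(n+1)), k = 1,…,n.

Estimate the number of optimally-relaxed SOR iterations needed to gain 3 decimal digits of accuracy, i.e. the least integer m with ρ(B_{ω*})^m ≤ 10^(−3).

m = 172

With n=155, ρ(Jacobi) = cos(π/156) = 0.9997972.
√(1−ρ_J²) simplifies to sin(π/156) = 0.0201371.
ω* = 2 / (1 + 0.0201371) = 2 / 1.0201371 ≈ 1.9605208.
ρ_SOR = ω* − 1 ≈ 0.9605208.
ρ_SOR^m ≤ 10^(−3) ⇔ m ≥ 3·ln10/(−ln 0.9605208) = 6.90776/0.0402796 = 171.495; m = ⌈171.495⌉ = 172.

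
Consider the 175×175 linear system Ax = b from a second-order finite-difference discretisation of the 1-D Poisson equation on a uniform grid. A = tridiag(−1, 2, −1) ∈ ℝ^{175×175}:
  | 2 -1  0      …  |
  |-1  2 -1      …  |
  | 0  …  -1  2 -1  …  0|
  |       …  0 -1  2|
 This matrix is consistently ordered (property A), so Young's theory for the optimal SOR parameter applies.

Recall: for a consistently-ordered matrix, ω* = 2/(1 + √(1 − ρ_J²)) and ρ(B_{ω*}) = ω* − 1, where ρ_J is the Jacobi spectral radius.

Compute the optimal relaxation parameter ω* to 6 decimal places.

n=175: λ(B_J) = 1 − λ(A)/2 = cos(kπ/176); k=1 gives ρ_J = 0.999841.
1 − cos²(π/176) = sin²(π/176) ⇒ √(1−ρ_J²) = sin(π/176) = 0.0178490.
So ω* = 2/1.0178490 = 1.964928 (Young).
Hence ρ(B_{ω*}) = 1.964928 − 1 = 0.964928.

ω* = 1.964928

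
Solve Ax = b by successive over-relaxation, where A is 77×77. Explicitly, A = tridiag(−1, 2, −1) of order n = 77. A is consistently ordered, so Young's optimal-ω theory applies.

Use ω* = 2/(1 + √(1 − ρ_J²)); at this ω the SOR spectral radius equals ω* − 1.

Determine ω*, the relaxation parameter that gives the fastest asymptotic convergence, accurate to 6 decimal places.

ω* = 1.922585

ρ_J = max_k |cos(kπ/78)| = cos(π/78) = 0.999189
1 − cos²(π/78) = sin²(π/78) ⇒ √(1−ρ_J²) = sin(π/78) = 0.0402659.
ω* = 2/(1+0.0402659) = 1.922585
At ω = 1.922585 every |λ(B_ω)| = ω−1, so ρ_SOR = 0.922585.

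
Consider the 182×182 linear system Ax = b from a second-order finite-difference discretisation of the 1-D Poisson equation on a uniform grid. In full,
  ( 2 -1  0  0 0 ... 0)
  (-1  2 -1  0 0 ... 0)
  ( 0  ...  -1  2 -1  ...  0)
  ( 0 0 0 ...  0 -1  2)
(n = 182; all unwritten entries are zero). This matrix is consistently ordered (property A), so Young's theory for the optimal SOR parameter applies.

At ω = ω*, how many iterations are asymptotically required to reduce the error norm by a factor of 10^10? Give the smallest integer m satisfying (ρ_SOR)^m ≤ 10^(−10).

½·tridiag(1,0,1) at n=182: λ_k = cos(kπ/183); max |λ| at k=1 ⇒ ρ_J = cos(π/183) ≈ 0.9998526.
√(1−ρ_J²) = |sin(π/183)| = 0.0171663
Then 2/(1+√(1−ρ_J²)) = 2/(1+0.0171663); ω* = 2/1.0171663 = 1.9662468.
ρ_SOR = ω* − 1 ≈ 0.9662468.
10·ln10 = 23.0259; −ln(0.9662468) = 0.034336; m = ⌈23.0259/0.034336⌉ = ⌈670.605⌉ = 671.

m = 671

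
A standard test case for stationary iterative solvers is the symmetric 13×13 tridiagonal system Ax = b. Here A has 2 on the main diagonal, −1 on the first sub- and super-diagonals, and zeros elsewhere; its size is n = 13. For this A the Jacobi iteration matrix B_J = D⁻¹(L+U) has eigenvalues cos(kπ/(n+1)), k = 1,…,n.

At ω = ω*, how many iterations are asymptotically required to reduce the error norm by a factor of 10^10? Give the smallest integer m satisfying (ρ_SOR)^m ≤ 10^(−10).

ρ_J = max_k |cos(kπ/14)| = cos(π/14) = 0.9749279
root = sin(π/14) = 0.2225209  (since 1−cos² = sin²).
[ω*] 2 ÷ (1 + 0.2225209) = 2 ÷ 1.2225209 = 1.6359639.
and ρ(B_{ω*}) = 1.6359639 − 1 = 0.6359639.
10·ln10 = 23.0259; −ln(0.6359639) = 0.452613; m = ⌈23.0259/0.452613⌉ = ⌈50.873⌉ = 51.

m = 51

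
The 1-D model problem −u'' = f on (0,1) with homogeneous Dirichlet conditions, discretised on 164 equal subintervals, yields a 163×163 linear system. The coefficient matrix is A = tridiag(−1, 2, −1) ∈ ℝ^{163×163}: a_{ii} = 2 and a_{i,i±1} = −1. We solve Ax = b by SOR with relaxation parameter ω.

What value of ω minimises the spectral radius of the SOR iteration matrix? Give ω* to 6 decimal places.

With n=163, ρ(Jacobi) = cos(π/164) = 0.999817.
1 − cos²(π/164) = sin²(π/164) ⇒ √(1−ρ_J²) = sin(π/164) = 0.0191549.
[ω*] 2 ÷ (1 + 0.0191549) = 2 ÷ 1.0191549 = 1.962410.
At ω = 1.962410 every |λ(B_ω)| = ω−1, so ρ_SOR = 0.962410.

ω* = 1.962410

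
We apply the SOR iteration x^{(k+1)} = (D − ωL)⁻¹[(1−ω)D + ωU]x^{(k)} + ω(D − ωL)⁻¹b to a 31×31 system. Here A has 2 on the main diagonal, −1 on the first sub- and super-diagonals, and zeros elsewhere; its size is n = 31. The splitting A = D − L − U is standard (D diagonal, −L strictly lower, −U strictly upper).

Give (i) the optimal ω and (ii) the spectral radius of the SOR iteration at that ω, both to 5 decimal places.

ω* = 1.82147, ρ_SOR = 0.82147

ρ_J = max_k |cos(kπ/32)| = cos(π/32) = 0.99518
√(1−ρ_J²) = |sin(π/32)| = 0.098017
ω* = 2 / (1 + 0.098017) = 2 / 1.098017 ≈ 1.82147.
ρ_SOR = ω* − 1 = 1.82147 − 1 = 0.82147.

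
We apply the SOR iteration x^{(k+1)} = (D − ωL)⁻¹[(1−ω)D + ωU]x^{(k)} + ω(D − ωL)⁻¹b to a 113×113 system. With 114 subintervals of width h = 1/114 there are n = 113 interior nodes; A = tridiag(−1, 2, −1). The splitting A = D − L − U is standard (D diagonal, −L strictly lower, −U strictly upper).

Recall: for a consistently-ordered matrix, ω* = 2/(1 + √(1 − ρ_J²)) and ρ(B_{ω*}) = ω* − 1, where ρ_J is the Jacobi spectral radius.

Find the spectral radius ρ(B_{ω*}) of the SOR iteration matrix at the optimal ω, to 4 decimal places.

ρ_SOR = 0.9464

[ρ_J] n=113: ρ(B_J) = cos(π/(n+1)) = cos(π/114) = 0.9996.
root = sin(π/114) = 0.02755  (since 1−cos² = sin²).
ω* = 2/(1+0.02755) = 1.9464
ρ(B_{ω*}) = ω*−1 = 0.9464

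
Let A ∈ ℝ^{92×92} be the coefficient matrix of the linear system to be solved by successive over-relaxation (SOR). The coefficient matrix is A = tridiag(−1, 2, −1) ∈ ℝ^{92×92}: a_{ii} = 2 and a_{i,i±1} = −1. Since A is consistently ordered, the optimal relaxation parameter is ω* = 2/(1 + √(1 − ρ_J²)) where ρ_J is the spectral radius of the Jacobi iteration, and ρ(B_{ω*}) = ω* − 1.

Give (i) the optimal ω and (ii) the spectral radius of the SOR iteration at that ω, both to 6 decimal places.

B_J for the 92×92 system has eigenvalues cos(kπ/93); ρ_J = cos(π/93) = 0.999429.
√(1−ρ_J²) simplifies to sin(π/93) = 0.0337741.
Young: ω* = 2/(1+√(1−ρ_J²)) = 2/(1+0.0337741) = 2/1.0337741 = 1.934659.
At ω = 1.934659 every |λ(B_ω)| = ω−1, so ρ_SOR = 0.934659.

ω* = 1.934659, ρ_SOR = 0.934659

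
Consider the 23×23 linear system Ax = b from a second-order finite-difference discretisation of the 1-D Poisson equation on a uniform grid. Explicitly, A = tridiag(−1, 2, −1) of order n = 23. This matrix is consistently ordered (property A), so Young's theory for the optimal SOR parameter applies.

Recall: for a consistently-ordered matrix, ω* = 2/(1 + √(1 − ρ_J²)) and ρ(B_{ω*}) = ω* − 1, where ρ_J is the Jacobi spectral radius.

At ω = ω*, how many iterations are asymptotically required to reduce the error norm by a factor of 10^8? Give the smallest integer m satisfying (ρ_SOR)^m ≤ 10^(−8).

With n=23, ρ(Jacobi) = cos(π/24) = 0.9914449.
√(1 − cos²(π/24)) = sin(π/24) ≈ 0.1305262.
[ω*] 2 ÷ (1 + 0.1305262) = 2 ÷ 1.1305262 = 1.7690877.
ρ(B_{ω*}) = ω*−1 = 0.7690877
m ≥ 8·ln10 / (−ln 0.7690877) = 70.161; smallest integer m = 71.

m = 71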